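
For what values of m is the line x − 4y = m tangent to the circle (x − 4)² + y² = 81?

m = 4 ± 9√17

For a tangent, require d(centre, line) = r = 9.
|1·4 − 4·0 − m| / √17 = 9
|m − (4)| = 9√17.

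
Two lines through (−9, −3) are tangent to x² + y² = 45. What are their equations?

Let a tangent through (−9, −3) have slope m. Its distance from (0, 0) must equal 3√5:
(9m − (3))² = 45(m² + 1)
2m² − 3m − 2 = 0, so m = −1/2 or m = 2.
With m = −1/2: x + 2y = −15. With m = 2: 2x − y = −15.

x + 2y = −15 and 2x − y = −15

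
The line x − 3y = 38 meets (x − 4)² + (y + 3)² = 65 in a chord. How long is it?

√10

Express y = (−38 + x)/3 and substitute into the circle:
10x² − 130x + 400 = 0  ⟹  x² − 13x + 40 = 0
x = 8 or x = 5, giving (8, −10) and (5, −11).
|(8, −10) − (5, −11)| = √((3)² + (1)²) = √10.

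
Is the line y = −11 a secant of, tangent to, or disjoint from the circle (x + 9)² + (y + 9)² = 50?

secant

d² = (0·(−9) + 1·(−9) − (−11))² = 4; r² = 50.
Since d² < r², the line cuts the circle twice.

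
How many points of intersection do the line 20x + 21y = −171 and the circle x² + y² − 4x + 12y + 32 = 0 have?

0

Substituting the line into the circle gives 841x² + 36x + 261 = 0.
Δ = 1296 − 878004 = −876708.
No real roots: the line does not meet the circle.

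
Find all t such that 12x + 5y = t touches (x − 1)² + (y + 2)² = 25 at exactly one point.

Tangency holds when the distance from the centre (1, −2) to the line equals the radius 5:
|12·1 + 5·(−2) − t| / √169 = 5
|t − (2)| = 5·13, so t = 67 or t = −63.

t = −63 or t = 67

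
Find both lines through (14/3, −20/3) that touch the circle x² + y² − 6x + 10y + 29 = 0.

x − 2y = 18 and 2x − y = 16

Write the tangent as mx − y + (−20/3 − m·(14/3)) = 0 and set its distance from the centre to √5:
(−5/3m − (5/3))² = 5(m² + 1)
2m² − 5m + 2 = 0, so m = 1/2 or m = 2.
Through (14/3, −20/3) these give x − 2y = 18 and 2x − y = 16.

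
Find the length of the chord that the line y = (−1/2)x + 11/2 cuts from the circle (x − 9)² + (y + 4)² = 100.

The distance from (9, −4) to the line is 10/√5, and r² = 100.
Chord = 2√(r² − d²) = 2·√(80) = 8√5.

8√5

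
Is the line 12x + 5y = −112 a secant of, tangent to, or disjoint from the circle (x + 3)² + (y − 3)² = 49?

Substituting the line into the circle gives 169x² + 3198x + 15129 = 0.
Δ = 10227204 − 10227204 = 0.
A repeated root: the line is tangent.

tangent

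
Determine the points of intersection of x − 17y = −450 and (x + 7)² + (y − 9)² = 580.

From the line, y = (450 + x)/17. Substituting:
290x² + 4640x − 65250 = 0  ⟹  x² + 16x − 225 = 0
x = 9 or x = −25, giving (9, 27) and (−25, 25).

(−25, 25) and (9, 27)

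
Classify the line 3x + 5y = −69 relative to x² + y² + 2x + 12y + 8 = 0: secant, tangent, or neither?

neither

Substituting the line into the circle gives 34x² + 284x + 821 = 0.
Δ = 80656 − 111656 = −31000.
No real roots: the line does not meet the circle.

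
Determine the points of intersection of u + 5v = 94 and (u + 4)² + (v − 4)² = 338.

From the line, v = (94 − u)/5. Substituting:
26u² + 52u − 2574 = 0  ⟹  u² + 2u − 99 = 0
u = 9 or u = −11, giving (9, 17) and (−11, 21).

(−11, 21) and (9, 17)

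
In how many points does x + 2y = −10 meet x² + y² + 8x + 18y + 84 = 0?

0

Centre (−4, −9), r² = 13. Distance² from centre to line = (−12)²/5 = 144/5.
Since d² > r², the line lies outside the circle.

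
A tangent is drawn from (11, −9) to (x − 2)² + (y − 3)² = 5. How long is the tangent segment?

Centre (2, 3), r² = 5. |PO|² = (9)² + (−12)² = 225.
The tangent meets the radius at right angles, so tangent² = |PO|² − r² = 225 − 5 = 220.

2√55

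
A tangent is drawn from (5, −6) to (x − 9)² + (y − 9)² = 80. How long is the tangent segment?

√161

The centre is (9, 9) and r = 4√5. The square of the distance from P to the centre is 16 + 225 = 241.
Power of the point: PT² = |PO|² − r² = 161, so PT = √161.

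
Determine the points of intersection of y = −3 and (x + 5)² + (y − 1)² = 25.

(−8, −3) and (−2, −3)

Substitute y = −3:
x² + 10x + 16 = 0
x = −2 or x = −8, giving (−2, −3) and (−8, −3).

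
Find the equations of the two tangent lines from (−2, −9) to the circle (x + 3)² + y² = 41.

5x − 4y = 26 and 4x + 5y = −53

Write the tangent as mx − y + (−9 − m·(−2)) = 0 and set its distance from the centre to √41:
(−1m − (9))² = 41(m² + 1)
20m² − 9m − 20 = 0, so m = 5/4 or m = −4/5.
With m = 5/4: 5x − 4y = 26. With m = −4/5: 4x + 5y = −53.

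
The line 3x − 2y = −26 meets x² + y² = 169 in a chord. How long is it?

6√13

Substitute y = (26 + 3x)/2:
13x² + 156x = 0  ⟹  x² + 12x = 0
x = 0 or x = −12, giving (0, 13) and (−12, −5).
Chord length = distance between (0, 13) and (−12, −5) = √468 = 6√13.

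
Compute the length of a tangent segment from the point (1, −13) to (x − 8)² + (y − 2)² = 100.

√174

Centre (8, 2), r² = 100. |PO|² = (−7)² + (−15)² = 274.
Power of the point: PT² = |PO|² − r² = 174, so PT = √174.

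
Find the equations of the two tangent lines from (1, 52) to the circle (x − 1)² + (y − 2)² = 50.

7x − y = −45 and 7x + y = 59

Write the tangent as mx − y + (52 − m·(1)) = 0 and set its distance from the centre to 5√2:
(0m − (−50))² = 50(m² + 1)
m² − 49 = 0, so m = 7 or m = −7.
Through (1, 52) these give 7x − y = −45 and 7x + y = 59.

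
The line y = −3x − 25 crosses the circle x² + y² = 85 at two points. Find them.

(−9, 2) and (−6, −7)

Substitute y = −3x − 25:
10x² + 150x + 540 = 0  ⟹  x² + 15x + 54 = 0
x = −6 or x = −9, giving (−6, −7) and (−9, 2).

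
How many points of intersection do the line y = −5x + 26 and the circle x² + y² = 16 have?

d² = (5·0 + 1·0 − (26))²/26 = 26; r² = 16.
Since d² > r², the line lies outside the circle.

0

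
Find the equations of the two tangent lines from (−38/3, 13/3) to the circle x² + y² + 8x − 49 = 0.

Let a tangent through (−38/3, 13/3) have slope m. Its distance from (−4, 0) must equal √65:
(26/3m − (−13/3))² = 65(m² + 1)
7m² + 52m − 32 = 0, so m = −8 or m = 4/7.
Through (−38/3, 13/3) these give 8x + y = −97 and 4x − 7y = −81.

8x + y = −97 and 4x − 7y = −81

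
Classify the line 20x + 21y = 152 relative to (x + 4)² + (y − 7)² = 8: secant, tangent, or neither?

d² = (20·(−4) + 21·7 − (152))²/841 = 7225/841; r² = 8.
Since d² > r², the line lies outside the circle.

neither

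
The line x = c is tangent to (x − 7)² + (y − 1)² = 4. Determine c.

c = 5 or c = 9

Tangency holds when the distance from the centre (7, 1) to the line equals the radius 2:
|1·7 + 0·1 − c| / √1 = 2
|c − (7)| = 2, so c = 9 or c = 5.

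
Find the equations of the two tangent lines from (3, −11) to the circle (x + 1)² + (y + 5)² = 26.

5x − y = 26 and x + 5y = −52

Write the tangent as mx − y + (−11 − m·(3)) = 0 and set its distance from the centre to √26:
(−4m − (6))² = 26(m² + 1)
5m² − 24m − 5 = 0, so m = 5 or m = −1/5.
With m = 5: 5x − y = 26. With m = −1/5: x + 5y = −52.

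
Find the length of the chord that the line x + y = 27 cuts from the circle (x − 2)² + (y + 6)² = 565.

The distance from (2, −6) to the line is 31/√2, and r² = 565.
Half the chord is √(r² − d²) = √(169/2), so the full chord is 13√2.

13√2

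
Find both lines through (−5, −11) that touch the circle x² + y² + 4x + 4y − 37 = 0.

2x + y = −21 and x − 2y = 17

Let a tangent through (−5, −11) have slope m. Its distance from (−2, −2) must equal 3√5:
(3m − (9))² = 45(m² + 1)
2m² + 3m − 2 = 0, so m = −2 or m = 1/2.
With m = −2: 2x + y = −21. With m = 1/2: x − 2y = 17.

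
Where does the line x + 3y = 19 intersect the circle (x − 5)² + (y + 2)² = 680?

Substitute y = (19 − x)/3:
10x² − 140x − 5270 = 0  ⟹  x² − 14x − 527 = 0
x = 31 or x = −17, giving (31, −4) and (−17, 12).

(−17, 12) and (31, −4)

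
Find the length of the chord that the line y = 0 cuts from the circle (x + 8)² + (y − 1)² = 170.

The distance from (−8, 1) to the line is 1, and r² = 170.
Half the chord is √(r² − d²) = √(169), so the full chord is 26.

26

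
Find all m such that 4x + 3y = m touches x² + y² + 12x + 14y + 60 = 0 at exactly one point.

The line touches the circle iff its distance from (−6, −7) is 5:
|4·(−6) + 3·(−7) − m| / √25 = 5
|m − (−45)| = 5·5, so m = −20 or m = −70.

m = −70 or m = −20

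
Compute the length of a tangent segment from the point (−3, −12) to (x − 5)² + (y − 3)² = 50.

√239

The centre is (5, 3) and r = 5√2. The square of the distance from P to the centre is 64 + 225 = 289.
The tangent meets the radius at right angles, so tangent² = |PO|² − r² = 289 − 50 = 239.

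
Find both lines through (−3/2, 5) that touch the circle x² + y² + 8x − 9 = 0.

4x + 3y = 9 and y = 5

A line y − (5) = m(x − (−3/2)) is tangent when its distance from (−4, 0) is 5:
[m·(−5/2) − (−5)]² = 25(m² + 1)
3m² + 4m = 0, so m = −4/3 or m = 0.
Through (−3/2, 5) these give 4x + 3y = 9 and y = 5.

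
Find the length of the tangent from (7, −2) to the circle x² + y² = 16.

√37

Centre (0, 0), r² = 16. |PO|² = (7)² + (−2)² = 53.
By the tangent–radius right angle, tangent length = √(|PO|² − r²) = √37.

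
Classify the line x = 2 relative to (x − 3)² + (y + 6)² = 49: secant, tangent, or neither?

Substituting the line into the circle gives y² + 12y − 12 = 0.
Discriminant = (12)² − 4·1·(−12) = 192 > 0.
Two real roots: the line is a secant.

secant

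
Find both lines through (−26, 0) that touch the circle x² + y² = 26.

x + 5y = −26 and x − 5y = −26

A line y − (0) = m(x − (−26)) is tangent when its distance from (0, 0) is √26:
(26m − (0))² = 26(m² + 1)
25m² − 1 = 0, so m = −1/5 or m = 1/5.
With m = −1/5: x + 5y = −26. With m = 1/5: x − 5y = −26.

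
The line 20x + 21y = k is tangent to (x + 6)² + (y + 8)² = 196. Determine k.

k = −694 or k = 118

Tangency holds when the distance from the centre (−6, −8) to the line equals the radius 14:
|20·(−6) + 21·(−8) − k| / √841 = 14
|k − (−288)| = 14·29, so k = 118 or k = −694.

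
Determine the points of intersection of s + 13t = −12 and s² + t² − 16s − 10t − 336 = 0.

(−12, 0) and (27, −3)

Substitute t = (−12 − s)/13:
170s² − 2550s − 55080 = 0  ⟹  s² − 15s − 324 = 0
s = 27 or s = −12, giving (27, −3) and (−12, 0).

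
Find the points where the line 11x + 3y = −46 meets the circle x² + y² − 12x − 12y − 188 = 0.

(−8, 14) and (−2, −8)

From the line, y = (−46 − 11x)/3. Substituting:
130x² + 1300x + 2080 = 0  ⟹  x² + 10x + 16 = 0
x = −2 or x = −8, giving (−2, −8) and (−8, 14).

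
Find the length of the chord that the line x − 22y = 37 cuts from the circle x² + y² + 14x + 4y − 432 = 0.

Express y = (−37 + x)/22 and substitute into the circle:
485x² + 6790x − 210975 = 0  ⟹  x² + 14x − 435 = 0
x = 15 or x = −29, giving (15, −1) and (−29, −3).
|(15, −1) − (−29, −3)| = √((44)² + (2)²) = 2√485.

2√485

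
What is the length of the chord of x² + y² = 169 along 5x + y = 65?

√26

Substitute y = −5x + 65:
26x² − 650x + 4056 = 0  ⟹  x² − 25x + 156 = 0
x = 13 or x = 12, giving (13, 0) and (12, 5).
Chord length = distance between (13, 0) and (12, 5) = √26 = √26.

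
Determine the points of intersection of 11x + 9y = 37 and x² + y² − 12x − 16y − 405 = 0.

From the line, y = (37 − 11x)/9. Substituting:
202x² − 202x − 36764 = 0  ⟹  x² − x − 182 = 0
x = 14 or x = −13, giving (14, −13) and (−13, 20).

(−13, 20) and (14, −13)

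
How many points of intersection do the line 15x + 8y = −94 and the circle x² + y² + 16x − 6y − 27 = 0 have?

Substituting the line into the circle gives 289x² + 4564x + 11620 = 0.
Discriminant = (4564)² − 4·289·(11620) = 7397376 > 0.
Two real roots: the line is a secant.

2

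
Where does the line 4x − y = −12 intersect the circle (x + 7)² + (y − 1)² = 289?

(−7, −16) and (1, 16)

Substitute y = 4x + 12:
17x² + 102x − 119 = 0  ⟹  x² + 6x − 7 = 0
x = 1 or x = −7, giving (1, 16) and (−7, −16).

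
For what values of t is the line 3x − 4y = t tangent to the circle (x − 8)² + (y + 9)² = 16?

Tangency holds when the distance from the centre (8, −9) to the line equals the radius 4:
|3·8 − 4·(−9) − t| / √25 = 4
|t − (60)| = 4·5, so t = 80 or t = 40.

t = 40 or t = 80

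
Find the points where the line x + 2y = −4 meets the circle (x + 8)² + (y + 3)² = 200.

Substitute y = (−4 − x)/2:
5x² + 60x − 540 = 0  ⟹  x² + 12x − 108 = 0
x = 6 or x = −18, giving (6, −5) and (−18, 7).

(−18, 7) and (6, −5)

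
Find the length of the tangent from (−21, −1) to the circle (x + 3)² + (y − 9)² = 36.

2√97

With centre O = (−3, 9), |OP|² = 424 and r² = 36.
By the tangent–radius right angle, tangent length = √(|PO|² − r²) = √388 = 2√97.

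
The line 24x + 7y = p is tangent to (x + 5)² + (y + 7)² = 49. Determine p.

p = −344 or p = 6

Tangency holds when the distance from the centre (−5, −7) to the line equals the radius 7:
|24·(−5) + 7·(−7) − p| / √625 = 7
|p − (−169)| = 7·25, so p = 6 or p = −344.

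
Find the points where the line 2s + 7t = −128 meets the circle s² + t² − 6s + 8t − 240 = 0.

From the line, t = (−128 − 2s)/7. Substituting:
53s² + 106s − 2544 = 0  ⟹  s² + 2s − 48 = 0
s = 6 or s = −8, giving (6, −20) and (−8, −16).

(−8, −16) and (6, −20)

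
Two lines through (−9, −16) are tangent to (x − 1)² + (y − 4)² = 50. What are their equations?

x − y = 7 and 7x − y = −47

Write the tangent as mx − y + (−16 − m·(−9)) = 0 and set its distance from the centre to 5√2:
[m·(10) − (20)]² = 50(m² + 1)
m² − 8m + 7 = 0, so m = 1 or m = 7.
With m = 1: x − y = 7. With m = 7: 7x − y = −47.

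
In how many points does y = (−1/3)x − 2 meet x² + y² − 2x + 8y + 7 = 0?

Substituting the line into the circle gives 10x² − 30x − 45 = 0.
Δ = 900 − (−1800) = 2700.
Two real roots: the line is a secant.

2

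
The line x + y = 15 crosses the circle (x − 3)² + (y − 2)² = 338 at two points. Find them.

From the line, y = −x + 15. Substituting:
2x² − 32x − 160 = 0  ⟹  x² − 16x − 80 = 0
x = 20 or x = −4, giving (20, −5) and (−4, 19).

(−4, 19) and (20, −5)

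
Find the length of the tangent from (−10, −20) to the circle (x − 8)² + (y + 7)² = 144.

√349

With centre O = (8, −7), |OP|² = 493 and r² = 144.
Power of the point: PT² = |PO|² − r² = 349, so PT = √349.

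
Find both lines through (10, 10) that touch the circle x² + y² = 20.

x − 2y = −10 and 2x − y = 10

Let a tangent through (10, 10) have slope m. Its distance from (0, 0) must equal 2√5:
(−10m − (−10))² = 20(m² + 1)
2m² − 5m + 2 = 0, so m = 1/2 or m = 2.
Through (10, 10) these give x − 2y = −10 and 2x − y = 10.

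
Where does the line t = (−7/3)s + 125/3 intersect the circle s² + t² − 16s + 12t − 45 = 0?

(17, 2) and (20, −5)

Substitute t = (125 − 7s)/3:
58s² − 2146s + 19720 = 0  ⟹  s² − 37s + 340 = 0
s = 20 or s = 17, giving (20, −5) and (17, 2).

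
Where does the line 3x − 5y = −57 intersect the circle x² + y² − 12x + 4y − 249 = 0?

(−9, 6) and (6, 15)

From the line, y = (57 + 3x)/5. Substituting:
34x² + 102x − 1836 = 0  ⟹  x² + 3x − 54 = 0
x = 6 or x = −9, giving (6, 15) and (−9, 6).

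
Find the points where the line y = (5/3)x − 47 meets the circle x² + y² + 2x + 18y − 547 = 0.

(9, −32) and (24, −7)

Substitute y = (−141 + 5x)/3:
34x² − 1122x + 7344 = 0  ⟹  x² − 33x + 216 = 0
x = 24 or x = 9, giving (24, −7) and (9, −32).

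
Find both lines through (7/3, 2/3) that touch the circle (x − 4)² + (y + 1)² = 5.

A line y − (2/3) = m(x − (7/3)) is tangent when its distance from (4, −1) is √5:
(5/3m − (−5/3))² = 5(m² + 1)
2m² − 5m + 2 = 0, so m = 2 or m = 1/2.
Through (7/3, 2/3) these give 2x − y = 4 and x − 2y = 1.

2x − y = 4 and x − 2y = 1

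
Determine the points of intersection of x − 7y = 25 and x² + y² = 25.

Express y = (−25 + x)/7 and substitute into the circle:
50x² − 50x − 600 = 0  ⟹  x² − x − 12 = 0
x = 4 or x = −3, giving (4, −3) and (−3, −4).

(−3, −4) and (4, −3)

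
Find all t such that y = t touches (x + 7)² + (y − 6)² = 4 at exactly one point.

t = 4 or t = 8

For a tangent, require d(centre, line) = r = 2.
|0·(−7) + 1·6 − t| / √1 = 2
|t − (6)| = 2, so t = 8 or t = 4.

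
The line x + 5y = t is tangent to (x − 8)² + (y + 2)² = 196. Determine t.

t = −2 ± 14√26

Tangency holds when the distance from the centre (8, −2) to the line equals the radius 14:
|1·8 + 5·(−2) − t| / √26 = 14
|t − (−2)| = 14√26.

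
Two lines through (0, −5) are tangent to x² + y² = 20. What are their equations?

Write the tangent as mx − y + (−5 − m·(0)) = 0 and set its distance from the centre to 2√5:
[m·(0) − (5)]² = 20(m² + 1)
4m² − 1 = 0, so m = 1/2 or m = −1/2.
Through (0, −5) these give x − 2y = 10 and x + 2y = −10.

x − 2y = 10 and x + 2y = −10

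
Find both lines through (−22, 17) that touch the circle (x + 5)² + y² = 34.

Write the tangent as mx − y + (17 − m·(−22)) = 0 and set its distance from the centre to √34:
(17m − (−17))² = 34(m² + 1)
15m² + 34m + 15 = 0, so m = −5/3 or m = −3/5.
Through (−22, 17) these give 5x + 3y = −59 and 3x + 5y = 19.

5x + 3y = −59 and 3x + 5y = 19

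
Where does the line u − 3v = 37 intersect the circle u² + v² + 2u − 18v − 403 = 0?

Substitute v = (−37 + u)/3:
10u² − 110u − 260 = 0  ⟹  u² − 11u − 26 = 0
u = 13 or u = −2, giving (13, −8) and (−2, −13).

(−2, −13) and (13, −8)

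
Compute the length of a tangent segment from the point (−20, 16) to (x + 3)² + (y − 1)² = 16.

The centre is (−3, 1) and r = 4. The square of the distance from P to the centre is 289 + 225 = 514.
By the tangent–radius right angle, tangent length = √(|PO|² − r²) = √498.

√498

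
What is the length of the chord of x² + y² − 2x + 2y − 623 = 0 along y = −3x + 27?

15√10

The distance from (1, −1) to the line is 25/√10, and r² = 625.
Chord = 2√(r² − d²) = 2·√(1125/2) = 15√10.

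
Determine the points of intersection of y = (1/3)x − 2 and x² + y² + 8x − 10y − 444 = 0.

Substitute y = (−6 + x)/3:
10x² + 30x − 3780 = 0  ⟹  x² + 3x − 378 = 0
x = 18 or x = −21, giving (18, 4) and (−21, −9).

(−21, −9) and (18, 4)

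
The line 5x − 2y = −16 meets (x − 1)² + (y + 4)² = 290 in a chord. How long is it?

6√29

The distance from (1, −4) to the line is 29/√29, and r² = 290.
Half the chord is √(r² − d²) = √(261), so the full chord is 6√29.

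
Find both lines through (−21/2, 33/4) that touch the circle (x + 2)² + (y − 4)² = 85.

Write the tangent as mx − y + (33/4 − m·(−21/2)) = 0 and set its distance from the centre to √85:
(17/2m − (−17/4))² = 85(m² + 1)
12m² − 68m + 63 = 0, so m = 9/2 or m = 7/6.
With m = 9/2: 9x − 2y = −111. With m = 7/6: 7x − 6y = −123.

9x − 2y = −111 and 7x − 6y = −123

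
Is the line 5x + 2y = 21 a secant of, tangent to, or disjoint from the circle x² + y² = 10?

disjoint

Substituting the line into the circle gives 29x² − 210x + 401 = 0.
Discriminant = (−210)² − 4·29·(401) = −2416 < 0.
No real roots: the line does not meet the circle.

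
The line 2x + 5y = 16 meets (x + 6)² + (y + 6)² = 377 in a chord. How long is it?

The distance from (−6, −6) to the line is 58/√29, and r² = 377.
Chord = 2√(r² − d²) = 2·√(261) = 6√29.

6√29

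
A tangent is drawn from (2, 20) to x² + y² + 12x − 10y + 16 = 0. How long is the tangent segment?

2√61

With centre O = (−6, 5), |OP|² = 289 and r² = 45.
By the tangent–radius right angle, tangent length = √(|PO|² − r²) = √244 = 2√61.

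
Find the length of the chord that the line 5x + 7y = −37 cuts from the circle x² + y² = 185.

The distance from (0, 0) to the line is 37/√74, and r² = 185.
Chord = 2√(r² − d²) = 2·√(333/2) = 3√74.

3√74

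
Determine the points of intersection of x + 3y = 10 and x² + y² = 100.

Express y = (10 − x)/3 and substitute into the circle:
10x² − 20x − 800 = 0  ⟹  x² − 2x − 80 = 0
x = 10 or x = −8, giving (10, 0) and (−8, 6).

(−8, 6) and (10, 0)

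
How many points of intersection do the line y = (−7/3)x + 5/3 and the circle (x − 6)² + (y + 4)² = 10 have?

d² = (7·6 + 3·(−4) − (5))²/58 = 625/58; r² = 10.
Since d² > r², the line lies outside the circle.

0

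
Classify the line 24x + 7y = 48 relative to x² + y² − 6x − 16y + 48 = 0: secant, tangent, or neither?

secant

Centre (3, 8), r² = 25. Distance² from centre to line = (80)²/625 = 256/25.
Since d² < r², the line cuts the circle twice.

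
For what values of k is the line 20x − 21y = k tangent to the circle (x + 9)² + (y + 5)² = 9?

For a tangent, require d(centre, line) = r = 3.
|20·(−9) − 21·(−5) − k| / √841 = 3
|k − (−75)| = 3·29, so k = 12 or k = −162.

k = −162 or k = 12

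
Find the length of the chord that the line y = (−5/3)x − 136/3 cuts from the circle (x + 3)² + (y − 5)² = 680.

Substitute y = (−136 − 5x)/3:
34x² + 1564x + 16762 = 0  ⟹  x² + 46x + 493 = 0
x = −17 or x = −29, giving (−17, −17) and (−29, 3).
|(−17, −17) − (−29, 3)| = √((12)² + (−20)²) = 4√34.

4√34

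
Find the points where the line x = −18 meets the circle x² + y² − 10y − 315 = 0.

(−18, 1) and (−18, 9)

The line gives x = −18. Substituting into the circle:
y² − 10y + 9 = 0
y = 9 or y = 1, giving (−18, 9) and (−18, 1).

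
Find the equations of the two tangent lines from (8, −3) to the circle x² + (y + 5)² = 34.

A line y − (−3) = m(x − (8)) is tangent when its distance from (0, −5) is √34:
(−8m − (−2))² = 34(m² + 1)
15m² − 16m − 15 = 0, so m = −3/5 or m = 5/3.
With m = −3/5: 3x + 5y = 9. With m = 5/3: 5x − 3y = 49.

3x + 5y = 9 and 5x − 3y = 49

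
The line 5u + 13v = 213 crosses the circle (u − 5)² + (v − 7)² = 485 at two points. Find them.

From the line, v = (213 − 5u)/13. Substituting:
194u² − 2910u − 62856 = 0  ⟹  u² − 15u − 324 = 0
u = 27 or u = −12, giving (27, 6) and (−12, 21).

(−12, 21) and (27, 6)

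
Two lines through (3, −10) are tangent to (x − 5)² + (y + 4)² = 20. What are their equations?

A line y − (−10) = m(x − (3)) is tangent when its distance from (5, −4) is 2√5:
(2m − (6))² = 20(m² + 1)
2m² + 3m − 2 = 0, so m = −2 or m = 1/2.
With m = −2: 2x + y = −4. With m = 1/2: x − 2y = 23.

2x + y = −4 and x − 2y = 23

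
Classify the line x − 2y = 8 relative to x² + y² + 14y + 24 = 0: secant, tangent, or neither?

secant

d² = (1·0 − 2·(−7) − (8))²/5 = 36/5; r² = 25.
Since d² < r², the line cuts the circle twice.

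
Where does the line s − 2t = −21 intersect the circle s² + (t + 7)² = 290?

From the line, t = (21 + s)/2. Substituting:
5s² + 70s + 65 = 0  ⟹  s² + 14s + 13 = 0
s = −1 or s = −13, giving (−1, 10) and (−13, 4).

(−13, 4) and (−1, 10)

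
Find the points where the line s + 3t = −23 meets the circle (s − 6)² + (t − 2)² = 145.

(−2, −7) and (7, −10)

Express t = (−23 − s)/3 and substitute into the circle:
10s² − 50s − 140 = 0  ⟹  s² − 5s − 14 = 0
s = 7 or s = −2, giving (7, −10) and (−2, −7).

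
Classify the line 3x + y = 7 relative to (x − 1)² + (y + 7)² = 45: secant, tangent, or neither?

d² = (3·1 + 1·(−7) − (7))²/10 = 121/10; r² = 45.
Since d² < r², the line cuts the circle twice.

secant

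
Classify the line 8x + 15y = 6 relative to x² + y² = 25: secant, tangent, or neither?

secant

d² = (8·0 + 15·0 − (6))²/289 = 36/289; r² = 25.
Since d² < r², the line cuts the circle twice.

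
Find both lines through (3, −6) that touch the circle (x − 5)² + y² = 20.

2x + y = 0 and x − 2y = 15

Write the tangent as mx − y + (−6 − m·(3)) = 0 and set its distance from the centre to 2√5:
(2m − (6))² = 20(m² + 1)
2m² + 3m − 2 = 0, so m = −2 or m = 1/2.
With m = −2: 2x + y = 0. With m = 1/2: x − 2y = 15.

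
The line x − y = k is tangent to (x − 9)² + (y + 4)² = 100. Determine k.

k = 13 ± 10√2

Tangency holds when the distance from the centre (9, −4) to the line equals the radius 10:
|1·9 − 1·(−4) − k| / √2 = 10
|k − (13)| = 10√2.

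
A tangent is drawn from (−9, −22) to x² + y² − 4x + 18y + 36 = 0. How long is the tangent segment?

√241

The centre is (2, −9) and r = 7. The square of the distance from P to the centre is 121 + 169 = 290.
The tangent meets the radius at right angles, so tangent² = |PO|² − r² = 290 − 49 = 241.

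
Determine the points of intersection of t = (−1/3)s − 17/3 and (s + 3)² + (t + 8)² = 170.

Express t = (−17 − s)/3 and substitute into the circle:
10s² + 40s − 1400 = 0  ⟹  s² + 4s − 140 = 0
s = 10 or s = −14, giving (10, −9) and (−14, −1).

(−14, −1) and (10, −9)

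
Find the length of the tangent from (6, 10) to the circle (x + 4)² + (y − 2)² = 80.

With centre O = (−4, 2), |OP|² = 164 and r² = 80.
The tangent meets the radius at right angles, so tangent² = |PO|² − r² = 164 − 80 = 84.

2√21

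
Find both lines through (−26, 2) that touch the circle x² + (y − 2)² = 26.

x + 5y = −16 and x − 5y = −36

Let a tangent through (−26, 2) have slope m. Its distance from (0, 2) must equal √26:
[m·(26) − (0)]² = 26(m² + 1)
25m² − 1 = 0, so m = −1/5 or m = 1/5.
With m = −1/5: x + 5y = −16. With m = 1/5: x − 5y = −36.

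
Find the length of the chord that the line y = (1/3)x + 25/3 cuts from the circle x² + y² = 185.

From the line, y = (25 + x)/3. Substituting:
10x² + 50x − 1040 = 0  ⟹  x² + 5x − 104 = 0
x = 8 or x = −13, giving (8, 11) and (−13, 4).
Chord length = distance between (8, 11) and (−13, 4) = √490 = 7√10.

7√10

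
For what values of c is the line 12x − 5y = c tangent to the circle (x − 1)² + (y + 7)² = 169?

c = −122 or c = 216

The line touches the circle iff its distance from (1, −7) is 13:
|12·1 − 5·(−7) − c| / √169 = 13
|c − (47)| = 13·13, so c = 216 or c = −122.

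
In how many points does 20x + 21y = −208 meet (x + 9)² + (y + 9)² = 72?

2

Substituting the line into the circle gives 841x² + 8698x + 4330 = 0.
Δ = 75655204 − 14566120 = 61089084.
Two real roots: the line is a secant.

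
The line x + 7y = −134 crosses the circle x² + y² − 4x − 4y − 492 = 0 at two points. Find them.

Express y = (−134 − x)/7 and substitute into the circle:
50x² + 100x − 2400 = 0  ⟹  x² + 2x − 48 = 0
x = 6 or x = −8, giving (6, −20) and (−8, −18).

(−8, −18) and (6, −20)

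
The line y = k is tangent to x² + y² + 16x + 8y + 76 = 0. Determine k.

For a tangent, require d(centre, line) = r = 2.
|0·(−8) + 1·(−4) − k| / √1 = 2
|k − (−4)| = 2, so k = −2 or k = −6.

k = −6 or k = −2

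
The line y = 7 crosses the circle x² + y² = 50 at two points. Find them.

Express y = 7 and substitute into the circle:
x² − 1 = 0
x = 1 or x = −1, giving (1, 7) and (−1, 7).

(−1, 7) and (1, 7)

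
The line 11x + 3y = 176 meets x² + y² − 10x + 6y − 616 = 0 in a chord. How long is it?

Centre (5, −3), r² = 650. Perpendicular distance d from centre to line = |−130| / √130 = 130/√130.
Half the chord is √(r² − d²) = √(520), so the full chord is 4√130.

4√130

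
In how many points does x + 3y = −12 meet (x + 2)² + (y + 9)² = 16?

0

Substituting the line into the circle gives 10x² + 6x + 117 = 0.
Δ = 36 − 4680 = −4644.
No real roots: the line does not meet the circle.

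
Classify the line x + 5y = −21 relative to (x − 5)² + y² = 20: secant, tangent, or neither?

neither

Centre (5, 0), r² = 20. Distance² from centre to line = (26)²/26 = 26.
Since d² > r², the line lies outside the circle.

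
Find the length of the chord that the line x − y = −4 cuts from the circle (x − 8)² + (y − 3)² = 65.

From the line, y = x + 4. Substituting:
2x² − 14x = 0  ⟹  x² − 7x = 0
x = 7 or x = 0, giving (7, 11) and (0, 4).
Chord length = distance between (7, 11) and (0, 4) = √98 = 7√2.

7√2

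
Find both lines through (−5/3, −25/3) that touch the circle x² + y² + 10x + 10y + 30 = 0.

x − 2y = 15 and 2x − y = 5

A line y − (−25/3) = m(x − (−5/3)) is tangent when its distance from (−5, −5) is 2√5:
[m·(−10/3) − (10/3)]² = 20(m² + 1)
2m² − 5m + 2 = 0, so m = 1/2 or m = 2.
With m = 1/2: x − 2y = 15. With m = 2: 2x − y = 5.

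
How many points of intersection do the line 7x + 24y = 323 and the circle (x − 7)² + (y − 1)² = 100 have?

Centre (7, 1), r² = 100. Distance² from centre to line = (−250)²/625 = 100.
Since d² = r², the line is tangent.

1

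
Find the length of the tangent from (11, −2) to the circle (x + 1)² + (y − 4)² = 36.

12

The centre is (−1, 4) and r = 6. The square of the distance from P to the centre is 144 + 36 = 180.
Power of the point: PT² = |PO|² − r² = 144, so PT = 12.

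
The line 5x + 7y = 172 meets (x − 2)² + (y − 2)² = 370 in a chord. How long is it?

From the line, y = (172 − 5x)/7. Substituting:
74x² − 1776x + 7030 = 0  ⟹  x² − 24x + 95 = 0
x = 19 or x = 5, giving (19, 11) and (5, 21).
|(19, 11) − (5, 21)| = √((14)² + (−10)²) = 2√74.

2√74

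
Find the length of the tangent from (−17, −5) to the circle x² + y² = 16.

The centre is (0, 0) and r = 4. The square of the distance from P to the centre is 289 + 25 = 314.
The tangent meets the radius at right angles, so tangent² = |PO|² − r² = 314 − 16 = 298.

√298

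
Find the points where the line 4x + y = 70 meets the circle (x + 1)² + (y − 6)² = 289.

(14, 14) and (16, 6)

From the line, y = −4x + 70. Substituting:
17x² − 510x + 3808 = 0  ⟹  x² − 30x + 224 = 0
x = 16 or x = 14, giving (16, 6) and (14, 14).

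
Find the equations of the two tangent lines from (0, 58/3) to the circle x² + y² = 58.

7x − 3y = −58 and 7x + 3y = 58

A line y − (58/3) = m(x − (0)) is tangent when its distance from (0, 0) is √58:
(0m − (−58/3))² = 58(m² + 1)
9m² − 49 = 0, so m = 7/3 or m = −7/3.
With m = 7/3: 7x − 3y = −58. With m = −7/3: 7x + 3y = 58.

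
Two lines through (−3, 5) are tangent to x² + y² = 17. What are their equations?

Write the tangent as mx − y + (5 − m·(−3)) = 0 and set its distance from the centre to √17:
(3m − (−5))² = 17(m² + 1)
4m² − 15m − 4 = 0, so m = −1/4 or m = 4.
Through (−3, 5) these give x + 4y = 17 and 4x − y = −17.

x + 4y = 17 and 4x − y = −17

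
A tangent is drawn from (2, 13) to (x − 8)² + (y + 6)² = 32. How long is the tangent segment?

With centre O = (8, −6), |OP|² = 397 and r² = 32.
The tangent meets the radius at right angles, so tangent² = |PO|² − r² = 397 − 32 = 365.

√365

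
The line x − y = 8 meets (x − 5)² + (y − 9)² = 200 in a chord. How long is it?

16√2

Express y = x − 8 and substitute into the circle:
2x² − 44x + 114 = 0  ⟹  x² − 22x + 57 = 0
x = 19 or x = 3, giving (19, 11) and (3, −5).
|(19, 11) − (3, −5)| = √((16)² + (16)²) = 16√2.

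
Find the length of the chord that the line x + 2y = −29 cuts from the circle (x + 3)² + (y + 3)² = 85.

Centre (−3, −3), r² = 85. Perpendicular distance d from centre to line = |20| / √5 = 20/√5.
Half the chord is √(r² − d²) = √(5), so the full chord is 2√5.

2√5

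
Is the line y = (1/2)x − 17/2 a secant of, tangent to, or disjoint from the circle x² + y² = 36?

Centre (0, 0), r² = 36. Distance² from centre to line = (−17)²/5 = 289/5.
Since d² > r², the line lies outside the circle.

disjoint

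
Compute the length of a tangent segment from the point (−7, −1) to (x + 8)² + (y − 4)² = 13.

√13

With centre O = (−8, 4), |OP|² = 26 and r² = 13.
The tangent meets the radius at right angles, so tangent² = |PO|² − r² = 26 − 13 = 13.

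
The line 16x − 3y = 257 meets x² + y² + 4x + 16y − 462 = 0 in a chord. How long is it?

From the line, y = (−257 + 16x)/3. Substituting:
265x² − 7420x + 49555 = 0  ⟹  x² − 28x + 187 = 0
x = 17 or x = 11, giving (17, 5) and (11, −27).
|(17, 5) − (11, −27)| = √((6)² + (32)²) = 2√265.

2√265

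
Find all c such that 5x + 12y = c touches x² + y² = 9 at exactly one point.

c = −39 or c = 39

For a tangent, require d(centre, line) = r = 3.
|5·0 + 12·0 − c| / √169 = 3
|c| = 3·13, so c = 39 or c = −39.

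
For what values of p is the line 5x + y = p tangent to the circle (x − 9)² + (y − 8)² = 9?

p = 53 ± 3√26

The line touches the circle iff its distance from (9, 8) is 3:
|5·9 + 1·8 − p| / √26 = 3
|p − (53)| = 3√26.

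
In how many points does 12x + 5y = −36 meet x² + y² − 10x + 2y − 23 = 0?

Substituting the line into the circle gives 169x² + 494x + 361 = 0.
Discriminant = (494)² − 4·169·(361) = 0.
A repeated root: the line is tangent.

1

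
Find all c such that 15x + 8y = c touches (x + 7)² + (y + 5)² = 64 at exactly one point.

c = −281 or c = −9

For a tangent, require d(centre, line) = r = 8.
|15·(−7) + 8·(−5) − c| / √289 = 8
|c − (−145)| = 8·17, so c = −9 or c = −281.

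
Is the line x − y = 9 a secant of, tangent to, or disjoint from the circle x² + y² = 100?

Substituting the line into the circle gives 2x² − 18x − 19 = 0.
Δ = 324 − (−152) = 476.
Two real roots: the line is a secant.

secant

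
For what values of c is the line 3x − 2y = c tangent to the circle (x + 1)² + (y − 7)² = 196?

c = −17 ± 14√13

Tangency holds when the distance from the centre (−1, 7) to the line equals the radius 14:
|3·(−1) − 2·7 − c| / √13 = 14
|c − (−17)| = 14√13.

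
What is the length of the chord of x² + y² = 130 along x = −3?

22

Centre (0, 0), r² = 130. Perpendicular distance d from centre to line = |3| / √1 = 3.
Chord = 2√(r² − d²) = 2·√(121) = 22.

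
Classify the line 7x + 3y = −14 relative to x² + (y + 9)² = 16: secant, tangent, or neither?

Centre (0, −9), r² = 16. Distance² from centre to line = (−13)²/58 = 169/58.
Since d² < r², the line cuts the circle twice.

secant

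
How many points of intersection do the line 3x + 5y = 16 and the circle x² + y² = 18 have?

d² = (3·0 + 5·0 − (16))²/34 = 128/17; r² = 18.
Since d² < r², the line cuts the circle twice.

2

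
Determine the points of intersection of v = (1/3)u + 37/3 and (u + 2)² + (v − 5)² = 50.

From the line, v = (37 + u)/3. Substituting:
10u² + 80u + 70 = 0  ⟹  u² + 8u + 7 = 0
u = −1 or u = −7, giving (−1, 12) and (−7, 10).

(−7, 10) and (−1, 12)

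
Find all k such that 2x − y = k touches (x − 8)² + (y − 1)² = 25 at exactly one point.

k = 15 ± 5√5

For a tangent, require d(centre, line) = r = 5.
|2·8 − 1·1 − k| / √5 = 5
|k − (15)| = 5√5.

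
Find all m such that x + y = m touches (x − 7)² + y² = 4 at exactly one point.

The line touches the circle iff its distance from (7, 0) is 2:
|1·7 + 1·0 − m| / √2 = 2
|m − (7)| = 2√2.

m = 7 ± 2√2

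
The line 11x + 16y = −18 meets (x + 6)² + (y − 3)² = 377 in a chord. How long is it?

Centre (−6, 3), r² = 377. Perpendicular distance d from centre to line = |0| / √377 = 0/√377.
Chord = 2√(r² − d²) = 2·√(377) = 2√377.

2√377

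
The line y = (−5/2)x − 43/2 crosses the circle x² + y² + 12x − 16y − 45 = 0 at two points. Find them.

From the line, y = (−43 − 5x)/2. Substituting:
29x² + 638x + 3045 = 0  ⟹  x² + 22x + 105 = 0
x = −7 or x = −15, giving (−7, −4) and (−15, 16).

(−15, 16) and (−7, −4)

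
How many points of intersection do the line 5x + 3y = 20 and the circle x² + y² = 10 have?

Substituting the line into the circle gives 34x² − 200x + 310 = 0.
Discriminant = (−200)² − 4·34·(310) = −2160 < 0.
No real roots: the line does not meet the circle.

0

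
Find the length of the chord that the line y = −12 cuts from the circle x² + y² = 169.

The distance from (0, 0) to the line is 12, and r² = 169.
Half the chord is √(r² − d²) = √(25), so the full chord is 10.

10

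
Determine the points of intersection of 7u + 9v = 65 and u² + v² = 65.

Express v = (65 − 7u)/9 and substitute into the circle:
130u² − 910u − 1040 = 0  ⟹  u² − 7u − 8 = 0
u = 8 or u = −1, giving (8, 1) and (−1, 8).

(−1, 8) and (8, 1)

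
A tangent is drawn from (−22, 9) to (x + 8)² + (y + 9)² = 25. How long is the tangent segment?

The centre is (−8, −9) and r = 5. The square of the distance from P to the centre is 196 + 324 = 520.
By the tangent–radius right angle, tangent length = √(|PO|² − r²) = √495 = 3√55.

3√55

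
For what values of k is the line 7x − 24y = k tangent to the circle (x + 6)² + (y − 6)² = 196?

k = −536 or k = 164

The line touches the circle iff its distance from (−6, 6) is 14:
|7·(−6) − 24·6 − k| / √625 = 14
|k − (−186)| = 14·25, so k = 164 or k = −536.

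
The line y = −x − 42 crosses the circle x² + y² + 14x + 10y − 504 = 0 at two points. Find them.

(−30, −12) and (−14, −28)

Substitute y = −x − 42:
2x² + 88x + 840 = 0  ⟹  x² + 44x + 420 = 0
x = −14 or x = −30, giving (−14, −28) and (−30, −12).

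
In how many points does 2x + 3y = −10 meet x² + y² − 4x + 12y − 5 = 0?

d² = (2·2 + 3·(−6) − (−10))²/13 = 16/13; r² = 45.
Since d² < r², the line cuts the circle twice.

2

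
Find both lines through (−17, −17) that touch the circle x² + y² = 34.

5x − 3y = −34 and 3x − 5y = 34

A line y − (−17) = m(x − (−17)) is tangent when its distance from (0, 0) is √34:
(17m − (17))² = 34(m² + 1)
15m² − 34m + 15 = 0, so m = 5/3 or m = 3/5.
With m = 5/3: 5x − 3y = −34. With m = 3/5: 3x − 5y = 34.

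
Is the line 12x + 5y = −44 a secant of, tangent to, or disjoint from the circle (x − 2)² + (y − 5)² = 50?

Substituting the line into the circle gives 169x² + 1556x + 3611 = 0.
Discriminant = (1556)² − 4·169·(3611) = −19900 < 0.
No real roots: the line does not meet the circle.

disjoint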